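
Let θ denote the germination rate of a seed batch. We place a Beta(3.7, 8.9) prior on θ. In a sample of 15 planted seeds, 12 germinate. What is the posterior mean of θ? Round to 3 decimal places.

The binomial likelihood is conjugate to the Beta prior: with 12 successes and 3 failures, the posterior is Beta(3.7+12, 8.9+3) = Beta(15.7, 11.9).
Posterior mean = α/(α+β) = 15.7/27.6 = 0.569.

Posterior mean ≈ 0.569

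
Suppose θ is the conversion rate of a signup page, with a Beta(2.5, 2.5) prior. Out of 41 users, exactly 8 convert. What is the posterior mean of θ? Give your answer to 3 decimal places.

Observing 8 successes and 33 failures updates Beta(2.5, 2.5) by adding the success and failure counts to the two shape parameters: α = 2.5+8 = 10.5, β = 2.5+33 = 35.5.
Posterior mean = α/(α+β) = 10.5/46 = 0.228.

Posterior mean ≈ 0.228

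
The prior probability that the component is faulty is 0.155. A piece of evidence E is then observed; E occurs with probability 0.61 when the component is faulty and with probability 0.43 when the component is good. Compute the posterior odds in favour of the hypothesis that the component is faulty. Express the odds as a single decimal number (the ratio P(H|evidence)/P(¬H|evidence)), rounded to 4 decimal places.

Prior odds = 0.155/(1−0.155) = 0.18343.
Likelihood ratio for E = 0.61/0.43 = 1.4186.
Posterior odds = prior odds × LR = 0.26022.

Posterior odds ≈ 0.2602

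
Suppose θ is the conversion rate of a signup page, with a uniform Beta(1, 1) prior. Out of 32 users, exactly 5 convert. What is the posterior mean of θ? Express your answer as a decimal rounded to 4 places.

The binomial likelihood is conjugate to the Beta prior: with 5 successes and 27 failures, the posterior is Beta(1+5, 1+27) = Beta(6, 28).
E[θ | data] = 6/(6+28) = 0.1765.

Posterior mean ≈ 0.1765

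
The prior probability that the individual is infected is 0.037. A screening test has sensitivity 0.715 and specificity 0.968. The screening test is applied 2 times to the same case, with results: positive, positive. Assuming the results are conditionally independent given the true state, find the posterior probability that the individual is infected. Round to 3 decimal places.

Let H be the event that the individual is infected; start with P(H) = 0.037. P('positive'|H) = 0.715, P('positive'|¬H) = 0.032.
Update on result 1 ('positive'): P(H) ← 0.715·0.0370 / (0.715·0.0370 + 0.032·0.9630) = 0.026455/0.057271 = 0.4619.
Update on result 2 ('positive'): P(H) ← 0.715·0.4619 / (0.715·0.4619 + 0.032·0.5381) = 0.33028/0.34750 = 0.9505.

Posterior P(H) ≈ 0.950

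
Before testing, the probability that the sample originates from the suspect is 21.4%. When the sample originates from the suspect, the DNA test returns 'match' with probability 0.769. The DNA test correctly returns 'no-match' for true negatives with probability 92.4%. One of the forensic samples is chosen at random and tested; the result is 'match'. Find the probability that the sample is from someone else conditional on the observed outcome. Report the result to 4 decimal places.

P(¬H | E) ≈ 0.2663

Write H for 'the sample originates from the suspect'. Prior odds H:¬H = 0.214/0.786 = 0.27226. For the 'match' outcome, the likelihood ratio is 0.769/0.076 = 10.118.
Posterior odds = 0.27226 × 10.118 = 2.7549, so P(H|E) = 2.7549/(1+2.7549) = 0.7337. Then P(¬H|E) = 1 − 0.7337 = 0.2663.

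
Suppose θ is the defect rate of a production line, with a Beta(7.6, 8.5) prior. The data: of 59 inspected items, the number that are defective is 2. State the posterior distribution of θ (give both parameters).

Observing 2 successes and 57 failures updates Beta(7.6, 8.5) by adding the success and failure counts to the two shape parameters: α = 7.6+2 = 9.6, β = 8.5+57 = 65.5.

Posterior: Beta(9.6, 65.5)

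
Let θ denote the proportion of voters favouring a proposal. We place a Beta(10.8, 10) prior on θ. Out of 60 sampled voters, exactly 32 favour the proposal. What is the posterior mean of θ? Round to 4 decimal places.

The binomial likelihood is conjugate to the Beta prior: with 32 successes and 28 failures, the posterior is Beta(10.8+32, 10+28) = Beta(42.8, 38).
Posterior mean = α/(α+β) = 42.8/80.8 = 0.5297.

Posterior mean ≈ 0.5297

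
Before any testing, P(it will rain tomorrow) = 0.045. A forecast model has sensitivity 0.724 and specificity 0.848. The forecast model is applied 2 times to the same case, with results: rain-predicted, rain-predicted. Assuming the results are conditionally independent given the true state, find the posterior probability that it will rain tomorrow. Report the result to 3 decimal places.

Posterior P(H) ≈ 0.517

With H the event that it will rain tomorrow, the joint likelihood of the observed sequence is P(data|H) = 0.724·0.724 = 0.52418 and P(data|¬H) = 0.152·0.152 = 0.023104.
Bayes: P(H|data) = 0.045·0.52418 / (0.045·0.52418 + 0.955·0.023104) = 0.023588/0.045652 = 0.5167.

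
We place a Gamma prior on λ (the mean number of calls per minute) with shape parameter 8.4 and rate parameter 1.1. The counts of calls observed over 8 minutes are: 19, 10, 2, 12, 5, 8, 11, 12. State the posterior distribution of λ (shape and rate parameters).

Posterior: Gamma(shape=87.4, rate=9.1)

The Poisson likelihood adds the total count to the shape and the number of exposure periods to the rate. Here ∑xᵢ = 79 and n = 8, so shape 8.4→87.4 and rate 1.1→9.1.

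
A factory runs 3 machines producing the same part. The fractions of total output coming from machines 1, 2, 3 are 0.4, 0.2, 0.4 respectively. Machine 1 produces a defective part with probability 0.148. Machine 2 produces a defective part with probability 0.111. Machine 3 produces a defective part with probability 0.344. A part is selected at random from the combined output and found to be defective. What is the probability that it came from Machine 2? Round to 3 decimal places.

Posterior probability ≈ 0.101

P(defective|M1) = 0.148; P(defective|M2) = 0.111; P(defective|M3) = 0.344.
Prior × likelihood for each source: 0.4·0.148=0.05920, 0.2·0.111=0.02220, 0.4·0.344=0.1376. Summing gives P(defective) = 0.21900.
P(Machine 2 | defective) = 0.02220 / 0.21900 = 0.101.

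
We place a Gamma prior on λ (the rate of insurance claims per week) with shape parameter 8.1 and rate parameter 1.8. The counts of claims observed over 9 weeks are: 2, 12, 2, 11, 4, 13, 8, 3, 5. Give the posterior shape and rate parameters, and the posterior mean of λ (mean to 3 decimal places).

Posterior: Gamma(shape=68.1, rate=10.8); mean ≈ 6.306

Total count ∑xᵢ = 60 over n = 9 weeks.
Gamma is conjugate to the Poisson likelihood: posterior is Gamma(shape = 8.1+60 = 68.1, rate = 1.8+9 = 10.8).
E[λ | data] = 68.1/10.8 = 6.306.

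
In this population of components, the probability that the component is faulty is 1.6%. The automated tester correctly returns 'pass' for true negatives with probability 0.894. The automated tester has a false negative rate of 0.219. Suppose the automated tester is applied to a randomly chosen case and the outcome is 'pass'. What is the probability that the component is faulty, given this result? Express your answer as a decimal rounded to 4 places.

P(H | E) ≈ 0.0040

Write H for 'the component is faulty'. Prior odds H:¬H = 0.016/0.984 = 0.016260. For the 'pass' outcome, the likelihood ratio is 0.219/0.894 = 0.24497.
Posterior odds = 0.016260 × 0.24497 = 0.0039832, so P(H|E) = 0.0039832/(1+0.0039832) = 0.0040.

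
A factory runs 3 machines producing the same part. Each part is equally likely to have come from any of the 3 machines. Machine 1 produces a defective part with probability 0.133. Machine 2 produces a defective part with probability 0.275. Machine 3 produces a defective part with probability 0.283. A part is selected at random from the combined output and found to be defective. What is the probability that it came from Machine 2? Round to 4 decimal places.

P(defective|M1) = 0.133; P(defective|M2) = 0.275; P(defective|M3) = 0.283.
Prior × likelihood for each source: 0.333333·0.133=0.04433, 0.333333·0.275=0.09167, 0.333333·0.283=0.09433. Summing gives P(defective) = 0.23033.
P(Machine 2 | defective) = 0.09167 / 0.23033 = 0.3980.

Posterior probability ≈ 0.3980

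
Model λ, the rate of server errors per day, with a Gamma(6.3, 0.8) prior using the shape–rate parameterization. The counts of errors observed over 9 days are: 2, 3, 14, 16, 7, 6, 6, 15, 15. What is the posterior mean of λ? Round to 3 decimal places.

Posterior mean ≈ 9.214

The Poisson likelihood adds the total count to the shape and the number of exposure periods to the rate. Here ∑xᵢ = 84 and n = 9, so shape 6.3→90.3 and rate 0.8→9.8.
E[λ | data] = 90.3/9.8 = 9.214.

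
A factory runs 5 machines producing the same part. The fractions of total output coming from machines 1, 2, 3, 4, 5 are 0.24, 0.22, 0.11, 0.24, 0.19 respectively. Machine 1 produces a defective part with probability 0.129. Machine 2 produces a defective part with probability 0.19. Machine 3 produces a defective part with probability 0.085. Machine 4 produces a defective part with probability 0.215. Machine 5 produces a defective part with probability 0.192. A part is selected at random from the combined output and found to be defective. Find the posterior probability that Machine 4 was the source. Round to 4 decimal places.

Posterior probability ≈ 0.3032

P(defective|M1) = 0.129; P(defective|M2) = 0.19; P(defective|M3) = 0.085; P(defective|M4) = 0.215; P(defective|M5) = 0.192.
Prior × likelihood for each source: 0.24·0.129=0.03096, 0.22·0.19=0.04180, 0.11·0.085=0.009350, 0.24·0.215=0.05160, 0.19·0.192=0.03648. Summing gives P(defective) = 0.17019.
P(Machine 4 | defective) = 0.05160 / 0.17019 = 0.3032.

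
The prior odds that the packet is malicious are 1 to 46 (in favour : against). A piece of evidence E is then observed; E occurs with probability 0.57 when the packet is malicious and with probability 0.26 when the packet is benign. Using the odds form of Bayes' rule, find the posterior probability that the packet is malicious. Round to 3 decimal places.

Posterior probability ≈ 0.045

Prior odds = 1/46 = 0.021739. In log-odds, ln(0.021739) = -3.8286.
Add log likelihood ratio: ln(2.1923) = 0.78495.
Posterior log-odds = -3.0437, so posterior odds = exp(-3.0437) = 0.047659. Converting, P(H|E) = 0.047659/1.0477 = 0.045.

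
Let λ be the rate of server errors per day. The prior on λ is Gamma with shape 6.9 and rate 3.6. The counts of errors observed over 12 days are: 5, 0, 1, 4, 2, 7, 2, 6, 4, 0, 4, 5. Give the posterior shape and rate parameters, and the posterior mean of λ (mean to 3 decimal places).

The Poisson likelihood adds the total count to the shape and the number of exposure periods to the rate. Here ∑xᵢ = 40 and n = 12, so shape 6.9→46.9 and rate 3.6→15.6.
E[λ | data] = 46.9/15.6 = 3.006.

Posterior: Gamma(shape=46.9, rate=15.6); mean ≈ 3.006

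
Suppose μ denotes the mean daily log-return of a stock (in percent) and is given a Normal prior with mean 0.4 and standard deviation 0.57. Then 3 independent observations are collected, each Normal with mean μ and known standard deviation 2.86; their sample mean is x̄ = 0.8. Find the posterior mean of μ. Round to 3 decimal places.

With known σ, the Normal prior is conjugate. Weight on the data is w = (n/σ²)/(n/σ² + 1/τ₀²) = 0.366766/(0.366766+3.07787) = 0.10647.
Posterior mean = w·x̄ + (1−w)·μ₀ = 0.10647·0.8 + 0.89353·0.4 = 0.443.

Posterior mean ≈ 0.443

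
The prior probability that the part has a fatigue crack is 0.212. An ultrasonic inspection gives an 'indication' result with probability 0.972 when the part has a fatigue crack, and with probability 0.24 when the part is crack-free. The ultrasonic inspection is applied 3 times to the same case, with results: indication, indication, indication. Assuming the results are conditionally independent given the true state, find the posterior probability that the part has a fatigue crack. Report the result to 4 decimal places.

Let H be the event that the part has a fatigue crack; start with P(H) = 0.212. P('indication'|H) = 0.972, P('indication'|¬H) = 0.24.
Update on result 1 ('indication'): P(H) ← 0.972·0.2120 / (0.972·0.2120 + 0.24·0.7880) = 0.20606/0.39518 = 0.5214.
Update on result 2 ('indication'): P(H) ← 0.972·0.5214 / (0.972·0.5214 + 0.24·0.4786) = 0.50684/0.62169 = 0.8153.
Update on result 3 ('indication'): P(H) ← 0.972·0.8153 / (0.972·0.8153 + 0.24·0.1847) = 0.79243/0.83677 = 0.9470.

Posterior P(H) ≈ 0.9470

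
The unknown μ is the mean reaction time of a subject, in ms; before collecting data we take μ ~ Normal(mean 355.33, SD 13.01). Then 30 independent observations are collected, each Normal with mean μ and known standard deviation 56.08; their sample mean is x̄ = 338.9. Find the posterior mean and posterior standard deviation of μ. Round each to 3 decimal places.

Prior precision 1/τ₀² = 1/13.01² = 0.00590807; data precision n/σ² = 30/56.08² = 0.00953905.
Posterior precision = 0.00590807 + 0.00953905 = 0.0154471, giving posterior SD = 1/√0.0154471 = 8.046.
Posterior mean = (0.00590807·355.33 + 0.00953905·338.9) / 0.0154471 = 345.184.

Posterior mean ≈ 345.184; posterior SD ≈ 8.046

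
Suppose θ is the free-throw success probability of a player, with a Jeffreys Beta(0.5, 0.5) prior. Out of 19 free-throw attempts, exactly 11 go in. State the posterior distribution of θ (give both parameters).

The binomial likelihood is conjugate to the Beta prior: with 11 successes and 8 failures, the posterior is Beta(0.5+11, 0.5+8) = Beta(11.5, 8.5).

Posterior: Beta(11.5, 8.5)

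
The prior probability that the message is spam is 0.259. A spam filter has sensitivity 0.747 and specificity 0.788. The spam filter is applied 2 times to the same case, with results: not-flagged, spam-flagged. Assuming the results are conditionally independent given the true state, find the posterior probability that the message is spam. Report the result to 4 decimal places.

Posterior P(H) ≈ 0.2834

Let H be the event that the message is spam; start with P(H) = 0.259. P('spam-flagged'|H) = 0.747, P('spam-flagged'|¬H) = 0.212.
Update on result 1 ('not-flagged'): P(H) ← 0.253·0.2590 / (0.253·0.2590 + 0.788·0.7410) = 0.065527/0.64943 = 0.1009.
Update on result 2 ('spam-flagged'): P(H) ← 0.747·0.1009 / (0.747·0.1009 + 0.212·0.8991) = 0.075371/0.26598 = 0.2834.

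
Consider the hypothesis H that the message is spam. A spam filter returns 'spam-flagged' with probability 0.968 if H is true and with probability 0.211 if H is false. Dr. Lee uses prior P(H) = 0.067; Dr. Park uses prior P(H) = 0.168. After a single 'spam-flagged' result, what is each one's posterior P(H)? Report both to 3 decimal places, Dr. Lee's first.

P('+'|H) = 0.968, P('+'|¬H) = 0.211.
Dr. Lee: numerator 0.968·0.067 = 0.064856; evidence = 0.064856+0.211·0.933 = 0.26172; posterior = 0.248.
Dr. Park: numerator 0.968·0.168 = 0.16262; evidence = 0.16262+0.211·0.832 = 0.33818; posterior = 0.481.

Dr. Lee: 0.248; Dr. Park: 0.481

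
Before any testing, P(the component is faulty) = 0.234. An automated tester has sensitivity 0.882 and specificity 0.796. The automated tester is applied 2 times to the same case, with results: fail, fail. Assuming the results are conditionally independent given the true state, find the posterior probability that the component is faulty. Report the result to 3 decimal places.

Posterior P(H) ≈ 0.851

With H the event that the component is faulty, the joint likelihood of the observed sequence is P(data|H) = 0.882·0.882 = 0.77792 and P(data|¬H) = 0.204·0.204 = 0.041616.
Bayes: P(H|data) = 0.234·0.77792 / (0.234·0.77792 + 0.766·0.041616) = 0.18203/0.21391 = 0.8510.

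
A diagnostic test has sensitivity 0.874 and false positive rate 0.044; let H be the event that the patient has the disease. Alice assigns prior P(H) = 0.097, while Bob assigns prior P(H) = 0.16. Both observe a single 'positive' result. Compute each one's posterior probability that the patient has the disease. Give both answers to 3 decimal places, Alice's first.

Alice: 0.681; Bob: 0.791

The likelihood ratio for a 'positive' result is 0.874/0.044 = 19.864.
Alice: prior odds 0.097/0.903 = 0.10742; posterior odds 2.1337; posterior probability 0.681.
Bob: prior odds 0.16/0.84 = 0.19048; posterior odds 3.7835; posterior probability 0.791.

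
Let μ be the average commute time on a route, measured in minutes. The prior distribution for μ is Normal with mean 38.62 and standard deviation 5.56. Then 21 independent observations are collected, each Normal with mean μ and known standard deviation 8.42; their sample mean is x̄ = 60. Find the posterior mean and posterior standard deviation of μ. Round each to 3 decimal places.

Prior precision 1/τ₀² = 1/5.56² = 0.0323482; data precision n/σ² = 21/8.42² = 0.296207.
Posterior precision = 0.0323482 + 0.296207 = 0.328555, giving posterior SD = 1/√0.328555 = 1.745.
Posterior mean = (0.0323482·38.62 + 0.296207·60) / 0.328555 = 57.895.

Posterior mean ≈ 57.895; posterior SD ≈ 1.745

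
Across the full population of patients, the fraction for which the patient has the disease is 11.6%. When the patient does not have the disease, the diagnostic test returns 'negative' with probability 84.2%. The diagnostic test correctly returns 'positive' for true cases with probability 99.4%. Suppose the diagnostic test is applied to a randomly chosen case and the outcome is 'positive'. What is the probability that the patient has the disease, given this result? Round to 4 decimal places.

P(H | E) ≈ 0.4522

Write H for 'the patient has the disease'. Prior odds H:¬H = 0.116/0.884 = 0.13122. For the 'positive' outcome, the likelihood ratio is 0.994/0.158 = 6.2911.
Posterior odds = 0.13122 × 6.2911 = 0.82553, so P(H|E) = 0.82553/(1+0.82553) = 0.4522.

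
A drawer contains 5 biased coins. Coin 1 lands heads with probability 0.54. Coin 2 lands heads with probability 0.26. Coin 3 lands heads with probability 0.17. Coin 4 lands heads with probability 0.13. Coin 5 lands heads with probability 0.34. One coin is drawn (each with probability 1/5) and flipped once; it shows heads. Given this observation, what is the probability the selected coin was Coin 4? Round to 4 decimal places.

Posterior probability ≈ 0.0903

Tabulate prior·likelihood by source: [1] prior 0.2, lik 0.54, product 0.1080; [2] prior 0.2, lik 0.26, product 0.05200; [3] prior 0.2, lik 0.17, product 0.03400; [4] prior 0.2, lik 0.13, product 0.02600; [5] prior 0.2, lik 0.34, product 0.06800.
Normalizing constant = 0.28800; the posterior for Coin 4 is its product over the sum, 0.02600/0.28800 = 0.0903.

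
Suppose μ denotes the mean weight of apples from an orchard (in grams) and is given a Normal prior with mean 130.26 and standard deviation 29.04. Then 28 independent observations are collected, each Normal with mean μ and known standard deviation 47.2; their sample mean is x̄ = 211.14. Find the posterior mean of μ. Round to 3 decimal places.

Posterior mean ≈ 204.167

With known σ, the Normal prior is conjugate. Weight on the data is w = (n/σ²)/(n/σ² + 1/τ₀²) = 0.0125682/(0.0125682+0.00118579) = 0.91379.
Posterior mean = w·x̄ + (1−w)·μ₀ = 0.91379·211.14 + 0.086214·130.26 = 204.167.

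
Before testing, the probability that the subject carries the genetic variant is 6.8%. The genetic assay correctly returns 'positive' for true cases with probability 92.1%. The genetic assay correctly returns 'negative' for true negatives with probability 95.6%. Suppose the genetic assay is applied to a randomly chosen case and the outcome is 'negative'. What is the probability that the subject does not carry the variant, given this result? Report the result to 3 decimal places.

P(¬H | E) ≈ 0.994

Write H for 'the subject carries the genetic variant'. Prior odds H:¬H = 0.068/0.932 = 0.072961. For the 'negative' outcome, the likelihood ratio is 0.079/0.956 = 0.082636.
Posterior odds = 0.072961 × 0.082636 = 0.0060292, so P(H|E) = 0.0060292/(1+0.0060292) = 0.006. Then P(¬H|E) = 1 − 0.006 = 0.994.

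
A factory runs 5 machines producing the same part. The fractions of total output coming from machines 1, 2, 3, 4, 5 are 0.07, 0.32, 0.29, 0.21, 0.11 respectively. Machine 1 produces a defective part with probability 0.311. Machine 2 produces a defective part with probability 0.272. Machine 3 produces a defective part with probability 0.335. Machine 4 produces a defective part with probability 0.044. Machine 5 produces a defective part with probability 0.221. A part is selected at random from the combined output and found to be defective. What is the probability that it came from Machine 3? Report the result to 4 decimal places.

Tabulate prior·likelihood by source: [1] prior 0.07, lik 0.311, product 0.02177; [2] prior 0.32, lik 0.272, product 0.08704; [3] prior 0.29, lik 0.335, product 0.09715; [4] prior 0.21, lik 0.044, product 0.009240; [5] prior 0.11, lik 0.221, product 0.02431.
Normalizing constant = 0.23951; the posterior for Machine 3 is its product over the sum, 0.09715/0.23951 = 0.4056.

Posterior probability ≈ 0.4056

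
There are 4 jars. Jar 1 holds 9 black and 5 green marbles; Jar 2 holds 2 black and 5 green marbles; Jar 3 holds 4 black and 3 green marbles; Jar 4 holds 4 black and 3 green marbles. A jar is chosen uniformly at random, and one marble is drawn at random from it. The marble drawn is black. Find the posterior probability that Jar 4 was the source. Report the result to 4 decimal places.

Posterior probability ≈ 0.2759

P(black|Jar 1) = 0.6429; P(black|Jar 2) = 0.2857; P(black|Jar 3) = 0.5714; P(black|Jar 4) = 0.5714.
Prior × likelihood for each source: 0.25·0.6429=0.1607, 0.25·0.2857=0.07143, 0.25·0.5714=0.1429, 0.25·0.5714=0.1429. Summing gives P(black) = 0.51786.
P(Jar 4 | black) = 0.1429 / 0.51786 = 0.2759.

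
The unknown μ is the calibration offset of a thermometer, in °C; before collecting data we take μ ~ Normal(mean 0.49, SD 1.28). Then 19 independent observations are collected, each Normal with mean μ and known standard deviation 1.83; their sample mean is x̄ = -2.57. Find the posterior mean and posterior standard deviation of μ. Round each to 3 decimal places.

With known σ, the Normal prior is conjugate. Weight on the data is w = (n/σ²)/(n/σ² + 1/τ₀²) = 5.67350/(5.67350+0.610352) = 0.90287.
Posterior mean = w·x̄ + (1−w)·μ₀ = 0.90287·-2.57 + 0.097130·0.49 = -2.273. Posterior variance = 1/(5.67350+0.610352) = 0.159138, so SD = 0.399.

Posterior mean ≈ -2.273; posterior SD ≈ 0.399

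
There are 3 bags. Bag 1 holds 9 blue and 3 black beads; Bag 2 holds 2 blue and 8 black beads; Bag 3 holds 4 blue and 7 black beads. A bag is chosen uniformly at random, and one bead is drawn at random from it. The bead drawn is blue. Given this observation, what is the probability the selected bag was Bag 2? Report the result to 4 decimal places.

P(blue|Bag 1) = 0.75; P(blue|Bag 2) = 0.2; P(blue|Bag 3) = 0.3636.
Prior × likelihood for each source: 0.333333·0.75=0.2500, 0.333333·0.2=0.06667, 0.333333·0.3636=0.1212. Summing gives P(blue) = 0.43788.
P(Bag 2 | blue) = 0.06667 / 0.43788 = 0.1522.

Posterior probability ≈ 0.1522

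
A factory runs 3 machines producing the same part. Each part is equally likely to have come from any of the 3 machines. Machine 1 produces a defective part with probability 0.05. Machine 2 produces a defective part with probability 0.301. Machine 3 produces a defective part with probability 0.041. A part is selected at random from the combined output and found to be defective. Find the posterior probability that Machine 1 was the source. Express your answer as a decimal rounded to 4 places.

P(defective|M1) = 0.05; P(defective|M2) = 0.301; P(defective|M3) = 0.041.
Prior × likelihood for each source: 0.333333·0.05=0.01667, 0.333333·0.301=0.1003, 0.333333·0.041=0.01367. Summing gives P(defective) = 0.13067.
P(Machine 1 | defective) = 0.01667 / 0.13067 = 0.1276.

Posterior probability ≈ 0.1276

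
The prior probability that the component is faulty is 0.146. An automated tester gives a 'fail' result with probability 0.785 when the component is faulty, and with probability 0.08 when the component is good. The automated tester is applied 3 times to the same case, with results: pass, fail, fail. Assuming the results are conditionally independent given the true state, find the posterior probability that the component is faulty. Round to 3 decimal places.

Posterior P(H) ≈ 0.794

Let H be the event that the component is faulty; start with P(H) = 0.146. P('fail'|H) = 0.785, P('fail'|¬H) = 0.08.
Update on result 1 ('pass'): P(H) ← 0.215·0.1460 / (0.215·0.1460 + 0.92·0.8540) = 0.031390/0.81707 = 0.0384.
Update on result 2 ('fail'): P(H) ← 0.785·0.0384 / (0.785·0.0384 + 0.08·0.9616) = 0.030158/0.10708 = 0.2816.
Update on result 3 ('fail'): P(H) ← 0.785·0.2816 / (0.785·0.2816 + 0.08·0.7184) = 0.22108/0.27855 = 0.7937.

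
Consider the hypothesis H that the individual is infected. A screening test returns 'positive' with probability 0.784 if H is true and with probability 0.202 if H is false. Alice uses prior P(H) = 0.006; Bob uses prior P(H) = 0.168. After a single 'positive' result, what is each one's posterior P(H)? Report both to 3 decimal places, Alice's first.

P('+'|H) = 0.784, P('+'|¬H) = 0.202.
Alice: numerator 0.784·0.006 = 0.0047040; evidence = 0.0047040+0.202·0.994 = 0.20549; posterior = 0.023.
Bob: numerator 0.784·0.168 = 0.13171; evidence = 0.13171+0.202·0.832 = 0.29978; posterior = 0.439.

Alice: 0.023; Bob: 0.439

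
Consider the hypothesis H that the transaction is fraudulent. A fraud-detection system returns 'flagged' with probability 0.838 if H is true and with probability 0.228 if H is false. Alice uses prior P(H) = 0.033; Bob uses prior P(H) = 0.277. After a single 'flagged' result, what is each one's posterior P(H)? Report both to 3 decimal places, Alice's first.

P('+'|H) = 0.838, P('+'|¬H) = 0.228.
Alice: numerator 0.838·0.033 = 0.027654; evidence = 0.027654+0.228·0.967 = 0.24813; posterior = 0.111.
Bob: numerator 0.838·0.277 = 0.23213; evidence = 0.23213+0.228·0.723 = 0.39697; posterior = 0.585.

Alice: 0.111; Bob: 0.585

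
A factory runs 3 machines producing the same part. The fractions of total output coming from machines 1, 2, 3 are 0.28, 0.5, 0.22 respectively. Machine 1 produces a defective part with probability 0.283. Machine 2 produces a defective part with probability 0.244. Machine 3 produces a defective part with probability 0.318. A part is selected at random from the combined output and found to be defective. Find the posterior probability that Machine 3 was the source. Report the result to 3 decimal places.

Tabulate prior·likelihood by source: [1] prior 0.28, lik 0.283, product 0.07924; [2] prior 0.5, lik 0.244, product 0.1220; [3] prior 0.22, lik 0.318, product 0.06996.
Normalizing constant = 0.27120; the posterior for Machine 3 is its product over the sum, 0.06996/0.27120 = 0.258.

Posterior probability ≈ 0.258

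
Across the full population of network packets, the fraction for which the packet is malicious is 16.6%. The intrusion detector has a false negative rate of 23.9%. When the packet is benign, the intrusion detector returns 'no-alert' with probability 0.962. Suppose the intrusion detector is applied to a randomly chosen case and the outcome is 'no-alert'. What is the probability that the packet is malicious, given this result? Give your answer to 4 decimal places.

Write H for 'the packet is malicious'. Prior odds H:¬H = 0.166/0.834 = 0.19904. For the 'no-alert' outcome, the likelihood ratio is 0.239/0.962 = 0.24844.
Posterior odds = 0.19904 × 0.24844 = 0.049450, so P(H|E) = 0.049450/(1+0.049450) = 0.0471.

P(H | E) ≈ 0.0471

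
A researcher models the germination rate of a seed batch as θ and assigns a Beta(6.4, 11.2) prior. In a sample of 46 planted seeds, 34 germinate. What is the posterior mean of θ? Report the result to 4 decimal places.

The binomial likelihood is conjugate to the Beta prior: with 34 successes and 12 failures, the posterior is Beta(6.4+34, 11.2+12) = Beta(40.4, 23.2).
Posterior mean = α/(α+β) = 40.4/63.6 = 0.6352.

Posterior mean ≈ 0.6352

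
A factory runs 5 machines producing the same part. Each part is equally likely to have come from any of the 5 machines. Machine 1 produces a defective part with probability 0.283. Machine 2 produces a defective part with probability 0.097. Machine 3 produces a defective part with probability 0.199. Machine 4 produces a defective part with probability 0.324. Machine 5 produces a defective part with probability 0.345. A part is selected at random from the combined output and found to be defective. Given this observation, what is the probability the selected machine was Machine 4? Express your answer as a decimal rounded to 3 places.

Posterior probability ≈ 0.260

P(defective|M1) = 0.283; P(defective|M2) = 0.097; P(defective|M3) = 0.199; P(defective|M4) = 0.324; P(defective|M5) = 0.345.
Prior × likelihood for each source: 0.2·0.283=0.05660, 0.2·0.097=0.01940, 0.2·0.199=0.03980, 0.2·0.324=0.06480, 0.2·0.345=0.06900. Summing gives P(defective) = 0.24960.
P(Machine 4 | defective) = 0.06480 / 0.24960 = 0.260.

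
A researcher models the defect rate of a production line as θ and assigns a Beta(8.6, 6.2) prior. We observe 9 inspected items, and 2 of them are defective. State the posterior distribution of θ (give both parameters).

The binomial likelihood is conjugate to the Beta prior: with 2 successes and 7 failures, the posterior is Beta(8.6+2, 6.2+7) = Beta(10.6, 13.2).

Posterior: Beta(10.6, 13.2)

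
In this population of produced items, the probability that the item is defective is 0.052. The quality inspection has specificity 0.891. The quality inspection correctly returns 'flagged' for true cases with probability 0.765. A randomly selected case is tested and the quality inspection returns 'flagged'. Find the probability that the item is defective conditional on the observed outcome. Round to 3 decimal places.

Let H be the event that the item is defective. P(H) = 0.052, so P(¬H) = 0.948. With E the 'flagged' result, P(E|H) = 0.765 and P(E|¬H) = 0.109.
P(E) = 0.765·0.052 + 0.109·0.948 = 0.039780 + 0.10333 = 0.14311.
By Bayes' theorem, P(H|E) = 0.039780 / 0.14311 = 0.278.

P(H | E) ≈ 0.278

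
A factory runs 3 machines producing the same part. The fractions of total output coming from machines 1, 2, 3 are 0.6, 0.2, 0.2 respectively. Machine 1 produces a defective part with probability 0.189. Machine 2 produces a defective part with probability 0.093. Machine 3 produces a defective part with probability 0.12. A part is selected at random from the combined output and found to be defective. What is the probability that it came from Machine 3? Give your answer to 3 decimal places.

Posterior probability ≈ 0.154

P(defective|M1) = 0.189; P(defective|M2) = 0.093; P(defective|M3) = 0.12.
Prior × likelihood for each source: 0.6·0.189=0.1134, 0.2·0.093=0.01860, 0.2·0.12=0.02400. Summing gives P(defective) = 0.15600.
P(Machine 3 | defective) = 0.02400 / 0.15600 = 0.154.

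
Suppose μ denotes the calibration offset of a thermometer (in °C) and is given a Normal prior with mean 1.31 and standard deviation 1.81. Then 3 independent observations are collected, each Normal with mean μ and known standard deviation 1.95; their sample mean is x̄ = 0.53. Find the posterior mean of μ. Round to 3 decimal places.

Posterior mean ≈ 0.748

Prior precision 1/τ₀² = 1/1.81² = 0.305241; data precision n/σ² = 3/1.95² = 0.788955.
Posterior precision = 0.305241 + 0.788955 = 1.09420.
Posterior mean = (0.305241·1.31 + 0.788955·0.53) / 1.09420 = 0.748.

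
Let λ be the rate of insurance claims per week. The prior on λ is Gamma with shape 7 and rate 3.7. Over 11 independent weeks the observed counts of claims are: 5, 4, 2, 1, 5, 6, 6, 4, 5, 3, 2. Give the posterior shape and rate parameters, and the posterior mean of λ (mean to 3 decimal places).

Posterior: Gamma(shape=50, rate=14.7); mean ≈ 3.401

Total count ∑xᵢ = 43 over n = 11 weeks.
Gamma is conjugate to the Poisson likelihood: posterior is Gamma(shape = 7+43 = 50, rate = 3.7+11 = 14.7).
E[λ | data] = 50/14.7 = 3.401.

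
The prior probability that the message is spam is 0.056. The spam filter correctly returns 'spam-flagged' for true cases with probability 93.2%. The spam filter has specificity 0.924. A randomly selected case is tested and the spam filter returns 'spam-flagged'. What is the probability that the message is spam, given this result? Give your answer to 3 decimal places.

P(H | E) ≈ 0.421

Let H be the event that the message is spam. P(H) = 0.056, so P(¬H) = 0.944. With E the 'spam-flagged' result, P(E|H) = 0.932 and P(E|¬H) = 0.076.
P(E) = 0.932·0.056 + 0.076·0.944 = 0.052192 + 0.071744 = 0.12394.
By Bayes' theorem, P(H|E) = 0.052192 / 0.12394 = 0.421.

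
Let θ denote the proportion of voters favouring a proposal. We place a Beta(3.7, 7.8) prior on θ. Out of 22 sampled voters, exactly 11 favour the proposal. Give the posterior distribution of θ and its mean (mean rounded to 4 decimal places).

Posterior: Beta(14.7, 18.8); mean ≈ 0.4388

The binomial likelihood is conjugate to the Beta prior: with 11 successes and 11 failures, the posterior is Beta(3.7+11, 7.8+11) = Beta(14.7, 18.8).
Posterior mean = α/(α+β) = 14.7/33.5 = 0.4388.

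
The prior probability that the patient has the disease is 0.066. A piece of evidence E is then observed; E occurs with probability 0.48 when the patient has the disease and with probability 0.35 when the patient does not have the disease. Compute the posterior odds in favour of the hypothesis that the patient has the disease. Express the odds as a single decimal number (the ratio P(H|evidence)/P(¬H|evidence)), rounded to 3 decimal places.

Posterior odds ≈ 0.097

Prior odds = 0.066/(1−0.066) = 0.070664. In log-odds, ln(0.070664) = -2.6498.
Add log likelihood ratio: ln(1.3714) = 0.31585.
Posterior log-odds = -2.3340, so posterior odds = exp(-2.3340) = 0.096910.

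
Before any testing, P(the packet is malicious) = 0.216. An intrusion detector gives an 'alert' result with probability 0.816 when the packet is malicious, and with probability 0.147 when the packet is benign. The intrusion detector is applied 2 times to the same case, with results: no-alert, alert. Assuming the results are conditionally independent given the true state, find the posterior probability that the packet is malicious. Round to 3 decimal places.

With H the event that the packet is malicious, the joint likelihood of the observed sequence is P(data|H) = 0.184·0.816 = 0.15014 and P(data|¬H) = 0.853·0.147 = 0.12539.
Bayes: P(H|data) = 0.216·0.15014 / (0.216·0.15014 + 0.784·0.12539) = 0.032431/0.13074 = 0.2481.

Posterior P(H) ≈ 0.248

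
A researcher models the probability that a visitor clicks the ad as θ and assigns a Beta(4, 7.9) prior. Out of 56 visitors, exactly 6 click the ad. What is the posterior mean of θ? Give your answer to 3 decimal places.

The binomial likelihood is conjugate to the Beta prior: with 6 successes and 50 failures, the posterior is Beta(4+6, 7.9+50) = Beta(10, 57.9).
Posterior mean = α/(α+β) = 10/67.9 = 0.147.

Posterior mean ≈ 0.147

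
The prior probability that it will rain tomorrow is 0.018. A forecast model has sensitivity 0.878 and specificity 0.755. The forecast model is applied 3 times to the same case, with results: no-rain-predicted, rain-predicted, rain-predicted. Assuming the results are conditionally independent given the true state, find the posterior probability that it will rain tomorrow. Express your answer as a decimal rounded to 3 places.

Posterior P(H) ≈ 0.037

With H the event that it will rain tomorrow, the joint likelihood of the observed sequence is P(data|H) = 0.122·0.878·0.878 = 0.094048 and P(data|¬H) = 0.755·0.245·0.245 = 0.045319.
Bayes: P(H|data) = 0.018·0.094048 / (0.018·0.094048 + 0.982·0.045319) = 0.0016929/0.046196 = 0.0366.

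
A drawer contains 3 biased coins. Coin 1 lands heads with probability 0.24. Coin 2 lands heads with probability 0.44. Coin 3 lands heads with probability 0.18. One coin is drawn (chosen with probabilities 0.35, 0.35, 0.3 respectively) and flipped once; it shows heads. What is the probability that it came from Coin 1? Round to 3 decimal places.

Posterior probability ≈ 0.288

Tabulate prior·likelihood by source: [1] prior 0.35, lik 0.24, product 0.08400; [2] prior 0.35, lik 0.44, product 0.1540; [3] prior 0.3, lik 0.18, product 0.05400.
Normalizing constant = 0.29200; the posterior for Coin 1 is its product over the sum, 0.08400/0.29200 = 0.288.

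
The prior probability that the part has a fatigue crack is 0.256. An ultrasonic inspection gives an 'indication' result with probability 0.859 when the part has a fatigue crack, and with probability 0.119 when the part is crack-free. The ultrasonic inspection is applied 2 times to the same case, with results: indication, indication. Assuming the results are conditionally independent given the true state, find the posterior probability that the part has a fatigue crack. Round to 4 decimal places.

Let H be the event that the part has a fatigue crack; start with P(H) = 0.256. P('indication'|H) = 0.859, P('indication'|¬H) = 0.119.
Update on result 1 ('indication'): P(H) ← 0.859·0.2560 / (0.859·0.2560 + 0.119·0.7440) = 0.21990/0.30844 = 0.7130.
Update on result 2 ('indication'): P(H) ← 0.859·0.7130 / (0.859·0.7130 + 0.119·0.2870) = 0.61243/0.64659 = 0.9472.

Posterior P(H) ≈ 0.9472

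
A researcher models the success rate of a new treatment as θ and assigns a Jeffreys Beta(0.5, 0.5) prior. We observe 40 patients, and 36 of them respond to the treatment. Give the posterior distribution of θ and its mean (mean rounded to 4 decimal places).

Observing 36 successes and 4 failures updates Beta(0.5, 0.5) by adding the success and failure counts to the two shape parameters: α = 0.5+36 = 36.5, β = 0.5+4 = 4.5.
E[θ | data] = 36.5/(36.5+4.5) = 0.8902.

Posterior: Beta(36.5, 4.5); mean ≈ 0.8902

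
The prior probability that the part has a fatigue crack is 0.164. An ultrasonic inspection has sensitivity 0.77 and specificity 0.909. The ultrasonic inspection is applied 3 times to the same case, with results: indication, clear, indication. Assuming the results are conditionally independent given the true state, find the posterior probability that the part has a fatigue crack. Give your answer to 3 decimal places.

Let H be the event that the part has a fatigue crack; start with P(H) = 0.164. P('indication'|H) = 0.77, P('indication'|¬H) = 0.091.
Update on result 1 ('indication'): P(H) ← 0.77·0.1640 / (0.77·0.1640 + 0.091·0.8360) = 0.12628/0.20236 = 0.6240.
Update on result 2 ('clear'): P(H) ← 0.23·0.6240 / (0.23·0.6240 + 0.909·0.3760) = 0.14353/0.48527 = 0.2958.
Update on result 3 ('indication'): P(H) ← 0.77·0.2958 / (0.77·0.2958 + 0.091·0.7042) = 0.22775/0.29183 = 0.7804.

Posterior P(H) ≈ 0.780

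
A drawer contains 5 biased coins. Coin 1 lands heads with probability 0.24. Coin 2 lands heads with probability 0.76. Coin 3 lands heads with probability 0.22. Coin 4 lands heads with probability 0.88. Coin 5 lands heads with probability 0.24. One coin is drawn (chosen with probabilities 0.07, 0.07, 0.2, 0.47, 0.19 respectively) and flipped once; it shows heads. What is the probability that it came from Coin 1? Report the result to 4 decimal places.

P(heads|C1) = 0.24; P(heads|C2) = 0.76; P(heads|C3) = 0.22; P(heads|C4) = 0.88; P(heads|C5) = 0.24.
Prior × likelihood for each source: 0.07·0.24=0.01680, 0.07·0.76=0.05320, 0.2·0.22=0.04400, 0.47·0.88=0.4136, 0.19·0.24=0.04560. Summing gives P(heads) = 0.57320.
P(Coin 1 | heads) = 0.01680 / 0.57320 = 0.0293.

Posterior probability ≈ 0.0293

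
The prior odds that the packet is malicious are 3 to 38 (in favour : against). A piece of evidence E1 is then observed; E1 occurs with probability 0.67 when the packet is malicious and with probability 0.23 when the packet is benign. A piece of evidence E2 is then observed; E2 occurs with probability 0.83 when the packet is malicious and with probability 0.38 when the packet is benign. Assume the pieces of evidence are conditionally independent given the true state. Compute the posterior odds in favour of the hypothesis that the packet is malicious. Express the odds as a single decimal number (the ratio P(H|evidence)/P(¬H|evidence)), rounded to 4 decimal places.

Prior odds = 3/38 = 0.078947.
Likelihood ratio for E1 = 0.67/0.23 = 2.9130.
Likelihood ratio for E2 = 0.83/0.38 = 2.1842.
Posterior odds = prior odds × LR₁ × LR₂ = 0.50232.

Posterior odds ≈ 0.5023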